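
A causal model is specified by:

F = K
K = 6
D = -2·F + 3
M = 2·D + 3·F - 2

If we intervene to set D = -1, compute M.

The intervention breaks the incoming arrows to D: D = -2·F + 3 no longer applies, and D = -1.
F = K  [with K=6]  = 6
M = 2·D + 3·F - 2  [with D=-1, F=6]  = 14

14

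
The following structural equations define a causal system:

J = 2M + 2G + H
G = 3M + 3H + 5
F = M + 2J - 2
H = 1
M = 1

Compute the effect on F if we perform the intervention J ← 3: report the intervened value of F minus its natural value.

-44

Intervening sets J = 3 and removes its equation (J = 2M + 2G + H).
F = M + 2J - 2  [with M=1, J=3]  = 5
Without intervention: G = 3M + 3H + 5  [with M=1, H=1]  = 11; J = 2M + 2G + H  [with M=1, G=11, H=1]  = 25; F = M + 2J - 2  [with M=1, J=25]  = 49.
Change = 5 − 49 = -44.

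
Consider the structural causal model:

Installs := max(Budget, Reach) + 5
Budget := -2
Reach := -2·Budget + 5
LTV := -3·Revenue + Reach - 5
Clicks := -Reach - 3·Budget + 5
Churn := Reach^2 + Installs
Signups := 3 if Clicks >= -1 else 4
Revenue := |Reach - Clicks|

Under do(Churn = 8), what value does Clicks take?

2

do(Churn=8) replaces the equation Churn := Reach^2 + Installs with the constant Churn = 8.
Clicks is not downstream of the intervention, so its value is determined by the original equations.
Reach = -2·Budget + 5  [with Budget=-2]  = 9
Clicks = -Reach - 3·Budget + 5  [with Reach=9, Budget=-2]  = 2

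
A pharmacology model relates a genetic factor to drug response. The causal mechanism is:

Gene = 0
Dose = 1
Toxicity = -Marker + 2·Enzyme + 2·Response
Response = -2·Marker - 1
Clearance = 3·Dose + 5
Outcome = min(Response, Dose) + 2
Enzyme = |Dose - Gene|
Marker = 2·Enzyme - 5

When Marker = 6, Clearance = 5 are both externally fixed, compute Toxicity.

-30

The joint intervention fixes Marker = 6, Clearance = 5, removing each variable's own equation.
Enzyme = |Dose - Gene|  [with Dose=1, Gene=0]  = 1
Response = -2·Marker - 1  [with Marker=6]  = -13
Toxicity = -Marker + 2·Enzyme + 2·Response  [with Marker=6, Enzyme=1, Response=-13]  = -30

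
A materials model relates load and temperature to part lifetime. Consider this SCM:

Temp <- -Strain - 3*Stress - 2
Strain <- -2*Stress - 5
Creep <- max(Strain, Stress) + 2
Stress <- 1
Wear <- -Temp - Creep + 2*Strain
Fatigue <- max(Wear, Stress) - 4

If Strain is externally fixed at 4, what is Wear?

do(Strain=4) replaces the equation Strain <- -2*Stress - 5 with the constant Strain = 4.
Temp = -Strain - 3*Stress - 2  [with Strain=4, Stress=1]  = -9
Creep = max(Strain, Stress) + 2  [with Strain=4, Stress=1]  = 6
Wear = -Temp - Creep + 2*Strain  [with Temp=-9, Creep=6, Strain=4]  = 11

11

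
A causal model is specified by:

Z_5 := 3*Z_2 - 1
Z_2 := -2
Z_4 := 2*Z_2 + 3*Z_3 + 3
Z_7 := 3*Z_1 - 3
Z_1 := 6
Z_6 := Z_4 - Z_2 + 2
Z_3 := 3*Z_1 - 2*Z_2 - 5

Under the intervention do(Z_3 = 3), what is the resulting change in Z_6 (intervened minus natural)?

The intervention breaks the incoming arrows to Z_3: Z_3 := 3*Z_1 - 2*Z_2 - 5 no longer applies, and Z_3 = 3.
Z_4 = 2*Z_2 + 3*Z_3 + 3  [with Z_2=-2, Z_3=3]  = 8
Z_6 = Z_4 - Z_2 + 2  [with Z_4=8, Z_2=-2]  = 12
Without intervention: Z_3 = 3*Z_1 - 2*Z_2 - 5  [with Z_1=6, Z_2=-2]  = 17; Z_4 = 2*Z_2 + 3*Z_3 + 3  [with Z_2=-2, Z_3=17]  = 50; Z_6 = Z_4 - Z_2 + 2  [with Z_4=50, Z_2=-2]  = 54.
Change = 12 − 54 = -42.

-42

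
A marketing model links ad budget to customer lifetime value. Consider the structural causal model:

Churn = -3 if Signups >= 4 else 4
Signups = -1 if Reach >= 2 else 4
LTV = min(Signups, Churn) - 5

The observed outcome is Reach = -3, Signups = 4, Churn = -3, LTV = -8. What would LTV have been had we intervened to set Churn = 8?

The intervention breaks the incoming arrows to Churn: Churn = -3 if Signups >= 4 else 4 no longer applies, and Churn = 8.
Signups = -1 if Reach >= 2 else 4  [with Reach=-3]  = 4
LTV = min(Signups, Churn) - 5  [with Signups=4, Churn=8]  = -1

-1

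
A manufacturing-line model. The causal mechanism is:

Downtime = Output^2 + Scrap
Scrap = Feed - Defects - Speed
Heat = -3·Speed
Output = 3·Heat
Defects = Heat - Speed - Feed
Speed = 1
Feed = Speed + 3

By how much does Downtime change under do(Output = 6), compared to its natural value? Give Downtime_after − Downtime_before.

Intervening sets Output = 6 and removes its equation (Output = 3·Heat).
Feed = Speed + 3  [with Speed=1]  = 4
Heat = -3·Speed  [with Speed=1]  = -3
Defects = Heat - Speed - Feed  [with Heat=-3, Speed=1, Feed=4]  = -8
Scrap = Feed - Defects - Speed  [with Feed=4, Defects=-8, Speed=1]  = 11
Downtime = Output^2 + Scrap  [with Output=6, Scrap=11]  = 47
Without intervention: Feed = Speed + 3  [with Speed=1]  = 4; Heat = -3·Speed  [with Speed=1]  = -3; Defects = Heat - Speed - Feed  [with Heat=-3, Speed=1, Feed=4]  = -8; Scrap = Feed - Defects - Speed  [with Feed=4, Defects=-8, Speed=1]  = 11; Output = 3·Heat  [with Heat=-3]  = -9; Downtime = Output^2 + Scrap  [with Output=-9, Scrap=11]  = 92.
Change = 47 − 92 = -45.

-45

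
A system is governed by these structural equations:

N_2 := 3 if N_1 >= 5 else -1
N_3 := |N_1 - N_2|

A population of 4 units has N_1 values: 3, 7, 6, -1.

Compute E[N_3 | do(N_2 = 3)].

2.75

Under do(N_2=3), N_2's equation is replaced by N_2=3 for every unit. Per-unit N_3: 0, 4, 3, 4. Mean = 2.75.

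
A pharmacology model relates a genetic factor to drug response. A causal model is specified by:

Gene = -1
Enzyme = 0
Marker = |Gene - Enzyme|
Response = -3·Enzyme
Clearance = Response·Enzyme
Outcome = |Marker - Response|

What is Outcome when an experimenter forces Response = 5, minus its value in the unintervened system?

Under do(Response=5), the mechanism Response = -3·Enzyme is discarded; Response is fixed at 5.
Marker = |Gene - Enzyme|  [with Gene=-1, Enzyme=0]  = 1
Outcome = |Marker - Response|  [with Marker=1, Response=5]  = 4
Without intervention: Marker = |Gene - Enzyme|  [with Gene=-1, Enzyme=0]  = 1; Response = -3·Enzyme  [with Enzyme=0]  = 0; Outcome = |Marker - Response|  [with Marker=1, Response=0]  = 1.
Change = 4 − 1 = 3.

3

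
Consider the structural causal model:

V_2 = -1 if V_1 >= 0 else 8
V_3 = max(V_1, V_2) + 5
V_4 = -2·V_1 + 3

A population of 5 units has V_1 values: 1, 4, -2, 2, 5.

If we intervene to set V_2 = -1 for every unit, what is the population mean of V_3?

7.2

Under do(V_2=-1), V_2's equation is replaced by V_2=-1 for every unit. Per-unit V_3: 6, 9, 4, 7, 10. Mean = 7.2.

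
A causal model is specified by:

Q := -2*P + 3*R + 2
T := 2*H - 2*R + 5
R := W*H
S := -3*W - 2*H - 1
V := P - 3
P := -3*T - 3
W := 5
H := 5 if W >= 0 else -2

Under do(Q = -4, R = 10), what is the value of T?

-5

Under do(Q = -4, R = 10), each intervened variable's structural equation is replaced by its fixed value.
H = 5 if W >= 0 else -2  [with W=5]  = 5
T = 2*H - 2*R + 5  [with H=5, R=10]  = -5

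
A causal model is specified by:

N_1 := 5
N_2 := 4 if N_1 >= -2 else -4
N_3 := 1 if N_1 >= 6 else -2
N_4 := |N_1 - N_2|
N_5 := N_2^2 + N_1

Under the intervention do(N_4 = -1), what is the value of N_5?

Intervening sets N_4 = -1 and removes its equation (N_4 := |N_1 - N_2|).
No directed path runs from N_4 to N_5, so N_5 keeps its natural value.
N_2 = 4 if N_1 >= -2 else -4  [with N_1=5]  = 4
N_5 = N_2^2 + N_1  [with N_2=4, N_1=5]  = 21

21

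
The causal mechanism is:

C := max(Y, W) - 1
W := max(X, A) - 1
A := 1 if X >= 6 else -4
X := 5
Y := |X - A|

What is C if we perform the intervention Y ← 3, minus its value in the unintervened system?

Intervening sets Y = 3 and removes its equation (Y := |X - A|).
A = 1 if X >= 6 else -4  [with X=5]  = -4
W = max(X, A) - 1  [with X=5, A=-4]  = 4
C = max(Y, W) - 1  [with Y=3, W=4]  = 3
Without intervention: A = 1 if X >= 6 else -4  [with X=5]  = -4; W = max(X, A) - 1  [with X=5, A=-4]  = 4; Y = |X - A|  [with X=5, A=-4]  = 9; C = max(Y, W) - 1  [with Y=9, W=4]  = 8.
Change = 3 − 8 = -5.

-5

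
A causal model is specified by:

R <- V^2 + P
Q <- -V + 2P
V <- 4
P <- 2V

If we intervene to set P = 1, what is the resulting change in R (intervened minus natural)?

Under do(P=1), the mechanism P <- 2V is discarded; P is fixed at 1.
R = V^2 + P  [with V=4, P=1]  = 17
Without intervention: P = 2V  [with V=4]  = 8; R = V^2 + P  [with V=4, P=8]  = 24.
Change = 17 − 24 = -7.

-7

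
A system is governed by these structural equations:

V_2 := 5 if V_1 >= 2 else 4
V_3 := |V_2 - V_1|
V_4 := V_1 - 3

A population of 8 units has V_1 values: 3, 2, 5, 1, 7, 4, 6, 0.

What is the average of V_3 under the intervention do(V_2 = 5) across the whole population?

The intervention sets V_2=5 in all 8 units regardless of V_1. Recomputing V_3 per unit gives 2, 3, 0, 4, 2, 1, 1, 5; average 2.25.

2.25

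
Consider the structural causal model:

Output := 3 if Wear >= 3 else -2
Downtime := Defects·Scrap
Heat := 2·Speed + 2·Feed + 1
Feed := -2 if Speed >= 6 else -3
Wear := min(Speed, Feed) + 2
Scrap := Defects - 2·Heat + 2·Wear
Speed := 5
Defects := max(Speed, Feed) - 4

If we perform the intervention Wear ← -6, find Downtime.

do(Wear=-6) replaces the equation Wear := min(Speed, Feed) + 2 with the constant Wear = -6.
Feed = -2 if Speed >= 6 else -3  [with Speed=5]  = -3
Heat = 2·Speed + 2·Feed + 1  [with Speed=5, Feed=-3]  = 5
Defects = max(Speed, Feed) - 4  [with Speed=5, Feed=-3]  = 1
Scrap = Defects - 2·Heat + 2·Wear  [with Defects=1, Heat=5, Wear=-6]  = -21
Downtime = Defects·Scrap  [with Defects=1, Scrap=-21]  = -21

-21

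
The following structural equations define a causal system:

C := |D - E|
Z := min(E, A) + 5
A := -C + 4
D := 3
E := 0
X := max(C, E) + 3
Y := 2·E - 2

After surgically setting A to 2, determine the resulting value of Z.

5

Intervening sets A = 2 and removes its equation (A := -C + 4).
Z = min(E, A) + 5  [with E=0, A=2]  = 5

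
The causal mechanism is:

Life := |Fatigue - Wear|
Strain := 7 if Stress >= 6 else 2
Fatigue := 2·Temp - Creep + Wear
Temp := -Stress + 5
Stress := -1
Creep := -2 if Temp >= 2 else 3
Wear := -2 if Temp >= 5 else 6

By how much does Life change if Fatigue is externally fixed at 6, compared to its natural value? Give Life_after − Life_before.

Intervening sets Fatigue = 6 and removes its equation (Fatigue := 2·Temp - Creep + Wear).
Temp = -Stress + 5  [with Stress=-1]  = 6
Wear = -2 if Temp >= 5 else 6  [with Temp=6]  = -2
Life = |Fatigue - Wear|  [with Fatigue=6, Wear=-2]  = 8
Without intervention: Temp = -Stress + 5  [with Stress=-1]  = 6; Creep = -2 if Temp >= 2 else 3  [with Temp=6]  = -2; Wear = -2 if Temp >= 5 else 6  [with Temp=6]  = -2; Fatigue = 2·Temp - Creep + Wear  [with Temp=6, Creep=-2, Wear=-2]  = 12; Life = |Fatigue - Wear|  [with Fatigue=12, Wear=-2]  = 14.
Change = 8 − 14 = -6.

-6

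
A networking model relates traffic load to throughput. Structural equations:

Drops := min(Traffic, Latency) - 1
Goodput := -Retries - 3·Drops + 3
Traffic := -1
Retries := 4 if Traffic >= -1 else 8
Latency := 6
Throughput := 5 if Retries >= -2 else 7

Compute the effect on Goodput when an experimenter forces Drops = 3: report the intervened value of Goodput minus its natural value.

The intervention breaks the incoming arrows to Drops: Drops := min(Traffic, Latency) - 1 no longer applies, and Drops = 3.
Retries = 4 if Traffic >= -1 else 8  [with Traffic=-1]  = 4
Goodput = -Retries - 3·Drops + 3  [with Retries=4, Drops=3]  = -10
Without intervention: Drops = min(Traffic, Latency) - 1  [with Traffic=-1, Latency=6]  = -2; Retries = 4 if Traffic >= -1 else 8  [with Traffic=-1]  = 4; Goodput = -Retries - 3·Drops + 3  [with Retries=4, Drops=-2]  = 5.
Change = -10 − 5 = -15.

-15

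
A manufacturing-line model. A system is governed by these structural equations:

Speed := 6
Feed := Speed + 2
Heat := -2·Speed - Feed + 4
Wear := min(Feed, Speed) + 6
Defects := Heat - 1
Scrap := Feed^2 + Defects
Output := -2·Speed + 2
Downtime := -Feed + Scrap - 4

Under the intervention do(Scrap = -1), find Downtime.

-13

Intervening sets Scrap = -1 and removes its equation (Scrap := Feed^2 + Defects).
Feed = Speed + 2  [with Speed=6]  = 8
Downtime = -Feed + Scrap - 4  [with Feed=8, Scrap=-1]  = -13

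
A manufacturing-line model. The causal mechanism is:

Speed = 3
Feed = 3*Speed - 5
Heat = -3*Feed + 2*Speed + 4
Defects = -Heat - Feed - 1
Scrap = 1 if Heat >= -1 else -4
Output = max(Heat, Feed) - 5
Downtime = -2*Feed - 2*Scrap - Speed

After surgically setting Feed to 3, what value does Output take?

-2

Under do(Feed=3), the mechanism Feed = 3*Speed - 5 is discarded; Feed is fixed at 3.
Heat = -3*Feed + 2*Speed + 4  [with Feed=3, Speed=3]  = 1
Output = max(Heat, Feed) - 5  [with Heat=1, Feed=3]  = -2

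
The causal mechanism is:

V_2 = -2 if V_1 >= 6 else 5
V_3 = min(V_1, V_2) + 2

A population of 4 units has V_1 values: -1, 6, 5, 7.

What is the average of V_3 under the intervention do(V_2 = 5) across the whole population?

5.5

Every unit gets V_2=5 under the intervention. V_3 values become 1, 7, 7, 7; E[V_3|do(V_2=5)] = 5.5.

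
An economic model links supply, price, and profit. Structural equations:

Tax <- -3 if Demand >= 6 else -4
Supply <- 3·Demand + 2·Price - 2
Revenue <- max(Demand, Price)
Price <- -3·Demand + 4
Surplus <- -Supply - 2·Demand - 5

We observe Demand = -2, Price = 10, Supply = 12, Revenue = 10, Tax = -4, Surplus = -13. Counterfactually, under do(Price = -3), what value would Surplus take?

13

Under do(Price=-3), the mechanism Price <- -3·Demand + 4 is discarded; Price is fixed at -3.
Supply = 3·Demand + 2·Price - 2  [with Demand=-2, Price=-3]  = -14
Surplus = -Supply - 2·Demand - 5  [with Supply=-14, Demand=-2]  = 13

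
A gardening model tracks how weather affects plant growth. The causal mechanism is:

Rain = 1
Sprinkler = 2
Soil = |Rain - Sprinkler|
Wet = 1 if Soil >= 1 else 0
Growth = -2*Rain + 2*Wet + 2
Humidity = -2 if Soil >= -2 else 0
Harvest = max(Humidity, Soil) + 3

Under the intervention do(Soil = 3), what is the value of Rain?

Under do(Soil=3), the mechanism Soil = |Rain - Sprinkler| is discarded; Soil is fixed at 3.
Rain is not downstream of the intervention, so its value is determined by the original equations.

1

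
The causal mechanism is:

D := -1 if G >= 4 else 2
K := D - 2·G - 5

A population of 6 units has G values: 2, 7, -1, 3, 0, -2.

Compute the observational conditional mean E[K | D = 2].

Conditioning on D=2 selects the 5 unit(s) with G ∈ {2, -1, 3, 0, -2}. Their K values: -7, -1, -9, -3, 1. Mean = -3.8.

-3.8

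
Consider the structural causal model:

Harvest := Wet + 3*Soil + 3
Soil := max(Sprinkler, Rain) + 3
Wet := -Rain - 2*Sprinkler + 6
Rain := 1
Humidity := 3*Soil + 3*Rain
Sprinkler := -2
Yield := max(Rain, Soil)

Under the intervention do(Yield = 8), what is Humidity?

15

do(Yield=8) replaces the equation Yield := max(Rain, Soil) with the constant Yield = 8.
Since Humidity is not a descendant of the intervened variable, it is unaffected.
Soil = max(Sprinkler, Rain) + 3  [with Sprinkler=-2, Rain=1]  = 4
Humidity = 3*Soil + 3*Rain  [with Soil=4, Rain=1]  = 15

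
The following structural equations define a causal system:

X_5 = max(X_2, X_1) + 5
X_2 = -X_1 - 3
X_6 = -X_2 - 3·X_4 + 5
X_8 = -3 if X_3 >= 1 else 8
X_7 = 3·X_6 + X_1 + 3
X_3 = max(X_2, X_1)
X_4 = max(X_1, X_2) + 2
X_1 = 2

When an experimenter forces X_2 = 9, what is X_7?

-106

Under do(X_2=9), the mechanism X_2 = -X_1 - 3 is discarded; X_2 is fixed at 9.
X_4 = max(X_1, X_2) + 2  [with X_1=2, X_2=9]  = 11
X_6 = -X_2 - 3·X_4 + 5  [with X_2=9, X_4=11]  = -37
X_7 = 3·X_6 + X_1 + 3  [with X_6=-37, X_1=2]  = -106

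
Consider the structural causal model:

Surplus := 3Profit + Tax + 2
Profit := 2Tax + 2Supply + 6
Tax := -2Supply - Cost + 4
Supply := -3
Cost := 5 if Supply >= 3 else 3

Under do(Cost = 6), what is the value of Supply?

-3

Under do(Cost=6), the mechanism Cost := 5 if Supply >= 3 else 3 is discarded; Cost is fixed at 6.
Supply is not downstream of the intervention, so its value is determined by the original equations.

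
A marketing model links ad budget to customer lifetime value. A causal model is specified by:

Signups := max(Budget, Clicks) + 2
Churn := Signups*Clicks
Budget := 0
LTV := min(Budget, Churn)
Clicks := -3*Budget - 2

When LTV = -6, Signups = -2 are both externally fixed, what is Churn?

4

Under do(LTV = -6, Signups = -2), each intervened variable's structural equation is replaced by its fixed value.
Clicks = -3*Budget - 2  [with Budget=0]  = -2
Churn = Signups*Clicks  [with Signups=-2, Clicks=-2]  = 4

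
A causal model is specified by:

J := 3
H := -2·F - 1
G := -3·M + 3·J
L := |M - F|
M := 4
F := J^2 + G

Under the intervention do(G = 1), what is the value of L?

The intervention breaks the incoming arrows to G: G := -3·M + 3·J no longer applies, and G = 1.
F = J^2 + G  [with J=3, G=1]  = 10
L = |M - F|  [with M=4, F=10]  = 6

6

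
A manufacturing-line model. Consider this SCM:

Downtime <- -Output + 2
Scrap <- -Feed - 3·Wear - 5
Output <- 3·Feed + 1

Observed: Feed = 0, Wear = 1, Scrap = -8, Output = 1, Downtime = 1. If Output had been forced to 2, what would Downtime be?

Intervening sets Output = 2 and removes its equation (Output <- 3·Feed + 1).
Downtime = -Output + 2  [with Output=2]  = 0

0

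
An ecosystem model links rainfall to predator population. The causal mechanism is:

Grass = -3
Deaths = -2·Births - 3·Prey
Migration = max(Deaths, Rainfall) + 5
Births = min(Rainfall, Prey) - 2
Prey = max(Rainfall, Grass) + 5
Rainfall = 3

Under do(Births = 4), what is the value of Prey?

8

Under do(Births=4), the mechanism Births = min(Rainfall, Prey) - 2 is discarded; Births is fixed at 4.
Since Prey is not a descendant of the intervened variable, it is unaffected.
Prey = max(Rainfall, Grass) + 5  [with Rainfall=3, Grass=-3]  = 8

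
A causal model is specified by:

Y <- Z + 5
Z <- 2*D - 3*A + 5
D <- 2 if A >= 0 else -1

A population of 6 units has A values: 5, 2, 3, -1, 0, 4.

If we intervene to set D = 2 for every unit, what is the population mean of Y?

7.5

The intervention sets D=2 in all 6 units regardless of A. Recomputing Y per unit gives -1, 8, 5, 17, 14, 2; average 7.5.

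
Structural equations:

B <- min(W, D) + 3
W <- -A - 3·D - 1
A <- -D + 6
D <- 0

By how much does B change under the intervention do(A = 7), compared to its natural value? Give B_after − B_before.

Under do(A=7), the mechanism A <- -D + 6 is discarded; A is fixed at 7.
W = -A - 3·D - 1  [with A=7, D=0]  = -8
B = min(W, D) + 3  [with W=-8, D=0]  = -5
Without intervention: A = -D + 6  [with D=0]  = 6; W = -A - 3·D - 1  [with A=6, D=0]  = -7; B = min(W, D) + 3  [with W=-7, D=0]  = -4.
Change = -5 − (-4) = -1.

-1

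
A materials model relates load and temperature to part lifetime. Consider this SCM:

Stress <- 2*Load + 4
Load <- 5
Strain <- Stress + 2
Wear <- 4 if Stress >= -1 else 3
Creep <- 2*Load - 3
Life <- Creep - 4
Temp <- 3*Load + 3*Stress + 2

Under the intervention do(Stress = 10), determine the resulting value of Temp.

Under do(Stress=10), the mechanism Stress <- 2*Load + 4 is discarded; Stress is fixed at 10.
Temp = 3*Load + 3*Stress + 2  [with Load=5, Stress=10]  = 47

47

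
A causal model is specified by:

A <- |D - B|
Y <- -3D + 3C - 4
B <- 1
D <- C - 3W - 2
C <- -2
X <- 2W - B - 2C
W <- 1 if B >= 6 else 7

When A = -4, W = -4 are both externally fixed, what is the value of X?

The joint intervention fixes A = -4, W = -4, removing each variable's own equation.
X = 2W - B - 2C  [with W=-4, B=1, C=-2]  = -5

-5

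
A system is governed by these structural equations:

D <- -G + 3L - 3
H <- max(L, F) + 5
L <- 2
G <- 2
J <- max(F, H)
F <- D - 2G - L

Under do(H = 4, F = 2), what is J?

Setting H = 4, F = 2 by intervention discards those variables' equations.
J = max(F, H)  [with F=2, H=4]  = 4

4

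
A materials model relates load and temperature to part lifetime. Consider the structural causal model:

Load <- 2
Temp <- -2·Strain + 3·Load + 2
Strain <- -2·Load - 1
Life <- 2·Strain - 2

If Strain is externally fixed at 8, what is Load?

2

Under do(Strain=8), the mechanism Strain <- -2·Load - 1 is discarded; Strain is fixed at 8.
Load is not downstream of the intervention, so its value is determined by the original equations.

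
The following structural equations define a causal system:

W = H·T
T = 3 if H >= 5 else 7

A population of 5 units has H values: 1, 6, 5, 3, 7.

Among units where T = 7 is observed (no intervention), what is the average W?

14

E[W|T=7] averages over only the 2 units with T=7 (H = 1, 3): W = 7, 21, mean 14.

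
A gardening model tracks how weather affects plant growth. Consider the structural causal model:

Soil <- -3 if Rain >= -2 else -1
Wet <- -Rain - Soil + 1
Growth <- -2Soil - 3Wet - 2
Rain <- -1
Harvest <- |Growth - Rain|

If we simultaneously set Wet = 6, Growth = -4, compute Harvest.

Setting Wet = 6, Growth = -4 by intervention discards those variables' equations.
Harvest = |Growth - Rain|  [with Growth=-4, Rain=-1]  = 3

3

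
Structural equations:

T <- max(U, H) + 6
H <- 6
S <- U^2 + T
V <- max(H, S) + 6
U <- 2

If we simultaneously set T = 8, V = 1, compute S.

The joint intervention fixes T = 8, V = 1, removing each variable's own equation.
S = U^2 + T  [with U=2, T=8]  = 12

12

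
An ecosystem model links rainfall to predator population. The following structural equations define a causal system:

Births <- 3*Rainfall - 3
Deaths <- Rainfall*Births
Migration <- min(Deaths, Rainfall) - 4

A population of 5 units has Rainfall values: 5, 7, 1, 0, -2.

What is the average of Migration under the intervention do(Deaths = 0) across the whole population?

Under do(Deaths=0), Deaths's equation is replaced by Deaths=0 for every unit. Per-unit Migration: -4, -4, -4, -4, -6. Mean = -4.4.

-4.4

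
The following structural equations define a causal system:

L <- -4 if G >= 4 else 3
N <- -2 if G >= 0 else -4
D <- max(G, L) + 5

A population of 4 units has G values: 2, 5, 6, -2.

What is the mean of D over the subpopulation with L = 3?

8

Observing L=3 restricts to units where L's equation naturally yields 3: G ∈ {2, -2}. In that subpopulation D = 8, 8, mean 8.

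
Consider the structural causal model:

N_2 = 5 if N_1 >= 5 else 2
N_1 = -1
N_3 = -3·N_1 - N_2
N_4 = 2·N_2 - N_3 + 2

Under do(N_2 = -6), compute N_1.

Under do(N_2=-6), the mechanism N_2 = 5 if N_1 >= 5 else 2 is discarded; N_2 is fixed at -6.
N_1 is not downstream of the intervention, so its value is determined by the original equations.

-1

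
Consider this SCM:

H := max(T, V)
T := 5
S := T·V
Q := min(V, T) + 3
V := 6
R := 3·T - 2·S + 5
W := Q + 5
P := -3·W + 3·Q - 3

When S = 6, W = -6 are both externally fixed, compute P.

Setting S = 6, W = -6 by intervention discards those variables' equations.
Q = min(V, T) + 3  [with V=6, T=5]  = 8
P = -3·W + 3·Q - 3  [with W=-6, Q=8]  = 39

39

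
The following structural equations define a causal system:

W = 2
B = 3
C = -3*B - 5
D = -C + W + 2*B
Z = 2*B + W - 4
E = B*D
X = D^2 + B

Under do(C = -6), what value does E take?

The intervention breaks the incoming arrows to C: C = -3*B - 5 no longer applies, and C = -6.
D = -C + W + 2*B  [with C=-6, W=2, B=3]  = 14
E = B*D  [with B=3, D=14]  = 42

42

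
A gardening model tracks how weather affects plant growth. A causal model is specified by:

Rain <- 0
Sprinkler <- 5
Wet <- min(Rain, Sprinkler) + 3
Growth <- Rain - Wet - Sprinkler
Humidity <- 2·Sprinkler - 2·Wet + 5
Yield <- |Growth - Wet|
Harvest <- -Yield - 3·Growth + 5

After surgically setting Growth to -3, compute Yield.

6

Under do(Growth=-3), the mechanism Growth <- Rain - Wet - Sprinkler is discarded; Growth is fixed at -3.
Wet = min(Rain, Sprinkler) + 3  [with Rain=0, Sprinkler=5]  = 3
Yield = |Growth - Wet|  [with Growth=-3, Wet=3]  = 6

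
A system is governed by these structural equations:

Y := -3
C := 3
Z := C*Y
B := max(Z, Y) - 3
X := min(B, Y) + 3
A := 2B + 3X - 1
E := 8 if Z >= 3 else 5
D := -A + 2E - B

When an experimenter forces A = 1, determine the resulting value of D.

Intervening sets A = 1 and removes its equation (A := 2B + 3X - 1).
Z = C*Y  [with C=3, Y=-3]  = -9
B = max(Z, Y) - 3  [with Z=-9, Y=-3]  = -6
E = 8 if Z >= 3 else 5  [with Z=-9]  = 5
D = -A + 2E - B  [with A=1, E=5, B=-6]  = 15

15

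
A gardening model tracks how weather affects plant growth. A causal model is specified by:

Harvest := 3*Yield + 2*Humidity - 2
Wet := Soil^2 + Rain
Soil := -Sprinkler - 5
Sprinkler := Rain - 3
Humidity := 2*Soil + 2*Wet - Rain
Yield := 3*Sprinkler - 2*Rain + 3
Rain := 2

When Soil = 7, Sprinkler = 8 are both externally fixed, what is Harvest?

The joint intervention fixes Soil = 7, Sprinkler = 8, removing each variable's own equation.
Wet = Soil^2 + Rain  [with Soil=7, Rain=2]  = 51
Humidity = 2*Soil + 2*Wet - Rain  [with Soil=7, Wet=51, Rain=2]  = 114
Yield = 3*Sprinkler - 2*Rain + 3  [with Sprinkler=8, Rain=2]  = 23
Harvest = 3*Yield + 2*Humidity - 2  [with Yield=23, Humidity=114]  = 295

295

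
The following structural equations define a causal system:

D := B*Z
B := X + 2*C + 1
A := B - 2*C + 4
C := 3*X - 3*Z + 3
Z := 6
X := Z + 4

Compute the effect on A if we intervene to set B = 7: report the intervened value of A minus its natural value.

Under do(B=7), the mechanism B := X + 2*C + 1 is discarded; B is fixed at 7.
X = Z + 4  [with Z=6]  = 10
C = 3*X - 3*Z + 3  [with X=10, Z=6]  = 15
A = B - 2*C + 4  [with B=7, C=15]  = -19
Without intervention: X = Z + 4  [with Z=6]  = 10; C = 3*X - 3*Z + 3  [with X=10, Z=6]  = 15; B = X + 2*C + 1  [with X=10, C=15]  = 41; A = B - 2*C + 4  [with B=41, C=15]  = 15.
Change = -19 − 15 = -34.

-34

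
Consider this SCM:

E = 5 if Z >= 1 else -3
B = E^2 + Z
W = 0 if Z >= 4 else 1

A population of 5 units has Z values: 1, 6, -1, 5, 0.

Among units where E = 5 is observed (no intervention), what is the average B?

E[B|E=5] averages over only the 3 units with E=5 (Z = 1, 6, 5): B = 26, 31, 30, mean 29.

29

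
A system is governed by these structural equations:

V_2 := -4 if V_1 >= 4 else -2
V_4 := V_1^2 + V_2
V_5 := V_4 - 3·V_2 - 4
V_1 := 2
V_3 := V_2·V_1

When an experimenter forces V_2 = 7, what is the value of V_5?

do(V_2=7) replaces the equation V_2 := -4 if V_1 >= 4 else -2 with the constant V_2 = 7.
V_4 = V_1^2 + V_2  [with V_1=2, V_2=7]  = 11
V_5 = V_4 - 3·V_2 - 4  [with V_4=11, V_2=7]  = -14

-14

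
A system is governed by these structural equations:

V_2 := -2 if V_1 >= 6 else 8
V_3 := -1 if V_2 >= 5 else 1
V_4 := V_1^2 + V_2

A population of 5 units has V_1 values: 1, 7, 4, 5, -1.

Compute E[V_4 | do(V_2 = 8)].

26.4

do(V_2=8) breaks V_2's dependence on V_1. With V_2=8 fixed, V_4 across the units is 9, 57, 24, 33, 9, mean 26.4.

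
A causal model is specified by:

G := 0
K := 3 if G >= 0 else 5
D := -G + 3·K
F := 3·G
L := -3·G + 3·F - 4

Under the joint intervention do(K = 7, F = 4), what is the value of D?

Setting K = 7, F = 4 by intervention discards those variables' equations.
D = -G + 3·K  [with G=0, K=7]  = 21

21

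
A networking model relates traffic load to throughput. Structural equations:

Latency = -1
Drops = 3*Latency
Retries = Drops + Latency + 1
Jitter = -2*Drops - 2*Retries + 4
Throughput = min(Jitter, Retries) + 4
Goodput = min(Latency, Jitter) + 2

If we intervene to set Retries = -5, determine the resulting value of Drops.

-3

Under do(Retries=-5), the mechanism Retries = Drops + Latency + 1 is discarded; Retries is fixed at -5.
Since Drops is not a descendant of the intervened variable, it is unaffected.
Drops = 3*Latency  [with Latency=-1]  = -3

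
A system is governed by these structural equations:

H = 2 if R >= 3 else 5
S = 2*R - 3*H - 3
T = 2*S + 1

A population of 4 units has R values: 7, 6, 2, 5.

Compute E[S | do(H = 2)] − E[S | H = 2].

do(H=2) breaks H's dependence on R. With H=2 fixed, S across the units is 5, 3, -5, 1, mean 1.
Observing H=2 restricts to units where H's equation naturally yields 2: R ∈ {7, 6, 5}. In that subpopulation S = 5, 3, 1, mean 3.
Difference = 1 − 3 = -2.

-2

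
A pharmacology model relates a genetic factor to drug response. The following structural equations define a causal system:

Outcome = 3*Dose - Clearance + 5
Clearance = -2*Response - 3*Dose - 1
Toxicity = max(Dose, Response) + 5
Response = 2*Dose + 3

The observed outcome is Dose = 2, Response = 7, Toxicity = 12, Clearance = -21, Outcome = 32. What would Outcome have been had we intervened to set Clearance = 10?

1

Intervening sets Clearance = 10 and removes its equation (Clearance = -2*Response - 3*Dose - 1).
Outcome = 3*Dose - Clearance + 5  [with Dose=2, Clearance=10]  = 1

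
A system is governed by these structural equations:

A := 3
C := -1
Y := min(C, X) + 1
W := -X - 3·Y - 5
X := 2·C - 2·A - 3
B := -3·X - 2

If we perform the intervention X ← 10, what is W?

-15

do(X=10) replaces the equation X := 2·C - 2·A - 3 with the constant X = 10.
Y = min(C, X) + 1  [with C=-1, X=10]  = 0
W = -X - 3·Y - 5  [with X=10, Y=0]  = -15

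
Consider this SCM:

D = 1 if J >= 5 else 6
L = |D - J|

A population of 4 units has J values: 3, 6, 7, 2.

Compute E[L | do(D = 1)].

3.5

Under do(D=1), D's equation is replaced by D=1 for every unit. Per-unit L: 2, 5, 6, 1. Mean = 3.5.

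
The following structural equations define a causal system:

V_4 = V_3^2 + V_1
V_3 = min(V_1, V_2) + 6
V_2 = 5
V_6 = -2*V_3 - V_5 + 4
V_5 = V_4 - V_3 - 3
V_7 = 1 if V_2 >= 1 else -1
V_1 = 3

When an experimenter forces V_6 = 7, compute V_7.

1

Intervening sets V_6 = 7 and removes its equation (V_6 = -2*V_3 - V_5 + 4).
No directed path runs from V_6 to V_7, so V_7 keeps its natural value.
V_7 = 1 if V_2 >= 1 else -1  [with V_2=5]  = 1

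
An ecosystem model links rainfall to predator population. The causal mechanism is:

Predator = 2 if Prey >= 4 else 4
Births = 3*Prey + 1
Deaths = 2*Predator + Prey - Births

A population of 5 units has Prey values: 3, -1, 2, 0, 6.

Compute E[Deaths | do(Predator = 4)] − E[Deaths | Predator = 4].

Under do(Predator=4), Predator's equation is replaced by Predator=4 for every unit. Per-unit Deaths: 1, 9, 3, 7, -5. Mean = 3.
Observing Predator=4 restricts to units where Predator's equation naturally yields 4: Prey ∈ {3, -1, 2, 0}. In that subpopulation Deaths = 1, 9, 3, 7, mean 5.
Difference = 3 − 5 = -2.

-2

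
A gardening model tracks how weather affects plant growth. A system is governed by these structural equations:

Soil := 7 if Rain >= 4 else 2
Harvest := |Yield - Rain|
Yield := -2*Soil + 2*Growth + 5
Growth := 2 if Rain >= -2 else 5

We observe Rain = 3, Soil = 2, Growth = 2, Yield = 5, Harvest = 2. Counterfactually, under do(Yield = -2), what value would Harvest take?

5

Intervening sets Yield = -2 and removes its equation (Yield := -2*Soil + 2*Growth + 5).
Harvest = |Yield - Rain|  [with Yield=-2, Rain=3]  = 5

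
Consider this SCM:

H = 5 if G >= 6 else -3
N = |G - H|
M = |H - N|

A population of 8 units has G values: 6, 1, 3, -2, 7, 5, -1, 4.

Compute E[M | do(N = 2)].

4.5

The intervention sets N=2 in all 8 units regardless of G. Recomputing M per unit gives 3, 5, 5, 5, 3, 5, 5, 5; average 4.5.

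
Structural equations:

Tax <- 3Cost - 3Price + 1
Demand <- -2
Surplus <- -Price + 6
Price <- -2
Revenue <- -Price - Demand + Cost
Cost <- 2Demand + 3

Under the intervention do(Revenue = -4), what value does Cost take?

-1

Under do(Revenue=-4), the mechanism Revenue <- -Price - Demand + Cost is discarded; Revenue is fixed at -4.
Since Cost is not a descendant of the intervened variable, it is unaffected.
Cost = 2Demand + 3  [with Demand=-2]  = -1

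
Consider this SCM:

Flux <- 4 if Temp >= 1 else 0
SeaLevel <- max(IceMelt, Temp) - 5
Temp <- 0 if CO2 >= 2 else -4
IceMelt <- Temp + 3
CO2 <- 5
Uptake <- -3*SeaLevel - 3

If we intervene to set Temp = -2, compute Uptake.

Under do(Temp=-2), the mechanism Temp <- 0 if CO2 >= 2 else -4 is discarded; Temp is fixed at -2.
IceMelt = Temp + 3  [with Temp=-2]  = 1
SeaLevel = max(IceMelt, Temp) - 5  [with IceMelt=1, Temp=-2]  = -4
Uptake = -3*SeaLevel - 3  [with SeaLevel=-4]  = 9

9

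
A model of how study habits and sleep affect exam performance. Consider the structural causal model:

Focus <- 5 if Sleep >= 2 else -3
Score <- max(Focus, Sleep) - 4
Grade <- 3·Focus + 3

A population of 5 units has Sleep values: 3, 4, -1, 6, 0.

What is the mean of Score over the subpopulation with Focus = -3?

-4.5

E[Score|Focus=-3] averages over only the 2 units with Focus=-3 (Sleep = -1, 0): Score = -5, -4, mean -4.5.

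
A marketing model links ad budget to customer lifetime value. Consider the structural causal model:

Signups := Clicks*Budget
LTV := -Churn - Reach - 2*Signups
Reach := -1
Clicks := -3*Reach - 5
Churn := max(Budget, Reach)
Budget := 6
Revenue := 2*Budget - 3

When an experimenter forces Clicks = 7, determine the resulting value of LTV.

The intervention breaks the incoming arrows to Clicks: Clicks := -3*Reach - 5 no longer applies, and Clicks = 7.
Signups = Clicks*Budget  [with Clicks=7, Budget=6]  = 42
Churn = max(Budget, Reach)  [with Budget=6, Reach=-1]  = 6
LTV = -Churn - Reach - 2*Signups  [with Churn=6, Reach=-1, Signups=42]  = -89

-89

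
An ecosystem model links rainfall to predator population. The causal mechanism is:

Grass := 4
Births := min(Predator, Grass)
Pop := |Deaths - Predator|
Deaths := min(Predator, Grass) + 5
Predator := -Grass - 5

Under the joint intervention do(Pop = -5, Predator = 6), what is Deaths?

9

Setting Pop = -5, Predator = 6 by intervention discards those variables' equations.
Deaths = min(Predator, Grass) + 5  [with Predator=6, Grass=4]  = 9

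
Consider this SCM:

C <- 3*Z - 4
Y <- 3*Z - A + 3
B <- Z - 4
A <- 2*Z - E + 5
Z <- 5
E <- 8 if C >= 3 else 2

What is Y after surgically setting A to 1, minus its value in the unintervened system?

6

Under do(A=1), the mechanism A <- 2*Z - E + 5 is discarded; A is fixed at 1.
Y = 3*Z - A + 3  [with Z=5, A=1]  = 17
Without intervention: C = 3*Z - 4  [with Z=5]  = 11; E = 8 if C >= 3 else 2  [with C=11]  = 8; A = 2*Z - E + 5  [with Z=5, E=8]  = 7; Y = 3*Z - A + 3  [with Z=5, A=7]  = 11.
Change = 17 − 11 = 6.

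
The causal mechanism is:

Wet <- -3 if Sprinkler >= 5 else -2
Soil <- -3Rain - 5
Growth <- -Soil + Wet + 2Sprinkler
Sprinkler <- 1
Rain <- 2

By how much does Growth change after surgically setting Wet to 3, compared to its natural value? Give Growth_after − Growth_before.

Intervening sets Wet = 3 and removes its equation (Wet <- -3 if Sprinkler >= 5 else -2).
Soil = -3Rain - 5  [with Rain=2]  = -11
Growth = -Soil + Wet + 2Sprinkler  [with Soil=-11, Wet=3, Sprinkler=1]  = 16
Without intervention: Soil = -3Rain - 5  [with Rain=2]  = -11; Wet = -3 if Sprinkler >= 5 else -2  [with Sprinkler=1]  = -2; Growth = -Soil + Wet + 2Sprinkler  [with Soil=-11, Wet=-2, Sprinkler=1]  = 11.
Change = 16 − 11 = 5.

5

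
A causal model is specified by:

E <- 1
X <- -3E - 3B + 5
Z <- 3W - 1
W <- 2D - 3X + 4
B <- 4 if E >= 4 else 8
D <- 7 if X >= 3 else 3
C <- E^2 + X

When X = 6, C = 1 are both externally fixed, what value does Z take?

Under do(X = 6, C = 1), each intervened variable's structural equation is replaced by its fixed value.
D = 7 if X >= 3 else 3  [with X=6]  = 7
W = 2D - 3X + 4  [with D=7, X=6]  = 0
Z = 3W - 1  [with W=0]  = -1

-1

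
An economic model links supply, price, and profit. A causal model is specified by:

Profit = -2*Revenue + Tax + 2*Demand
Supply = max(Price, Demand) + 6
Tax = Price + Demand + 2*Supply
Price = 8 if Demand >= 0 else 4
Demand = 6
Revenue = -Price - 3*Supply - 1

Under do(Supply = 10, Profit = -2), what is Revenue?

-39

Setting Supply = 10, Profit = -2 by intervention discards those variables' equations.
Price = 8 if Demand >= 0 else 4  [with Demand=6]  = 8
Revenue = -Price - 3*Supply - 1  [with Price=8, Supply=10]  = -39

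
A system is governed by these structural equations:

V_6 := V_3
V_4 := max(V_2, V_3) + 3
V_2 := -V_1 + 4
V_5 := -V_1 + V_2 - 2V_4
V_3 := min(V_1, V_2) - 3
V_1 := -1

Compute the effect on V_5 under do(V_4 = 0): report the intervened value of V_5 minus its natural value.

Intervening sets V_4 = 0 and removes its equation (V_4 := max(V_2, V_3) + 3).
V_2 = -V_1 + 4  [with V_1=-1]  = 5
V_5 = -V_1 + V_2 - 2V_4  [with V_1=-1, V_2=5, V_4=0]  = 6
Without intervention: V_2 = -V_1 + 4  [with V_1=-1]  = 5; V_3 = min(V_1, V_2) - 3  [with V_1=-1, V_2=5]  = -4; V_4 = max(V_2, V_3) + 3  [with V_2=5, V_3=-4]  = 8; V_5 = -V_1 + V_2 - 2V_4  [with V_1=-1, V_2=5, V_4=8]  = -10.
Change = 6 − (-10) = 16.

16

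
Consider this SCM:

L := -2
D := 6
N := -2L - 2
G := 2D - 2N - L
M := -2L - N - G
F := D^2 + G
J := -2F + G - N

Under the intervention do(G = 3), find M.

-1

Intervening sets G = 3 and removes its equation (G := 2D - 2N - L).
N = -2L - 2  [with L=-2]  = 2
M = -2L - N - G  [with L=-2, N=2, G=3]  = -1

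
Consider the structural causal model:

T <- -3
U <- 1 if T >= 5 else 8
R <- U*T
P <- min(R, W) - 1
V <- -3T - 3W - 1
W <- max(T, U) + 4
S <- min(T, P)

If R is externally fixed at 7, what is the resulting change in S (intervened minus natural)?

Under do(R=7), the mechanism R <- U*T is discarded; R is fixed at 7.
U = 1 if T >= 5 else 8  [with T=-3]  = 8
W = max(T, U) + 4  [with T=-3, U=8]  = 12
P = min(R, W) - 1  [with R=7, W=12]  = 6
S = min(T, P)  [with T=-3, P=6]  = -3
Without intervention: U = 1 if T >= 5 else 8  [with T=-3]  = 8; W = max(T, U) + 4  [with T=-3, U=8]  = 12; R = U*T  [with U=8, T=-3]  = -24; P = min(R, W) - 1  [with R=-24, W=12]  = -25; S = min(T, P)  [with T=-3, P=-25]  = -25.
Change = -3 − (-25) = 22.

22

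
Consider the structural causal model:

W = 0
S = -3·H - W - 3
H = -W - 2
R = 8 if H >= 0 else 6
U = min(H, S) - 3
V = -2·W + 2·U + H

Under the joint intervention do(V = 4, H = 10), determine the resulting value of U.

-36

Under do(V = 4, H = 10), each intervened variable's structural equation is replaced by its fixed value.
S = -3·H - W - 3  [with H=10, W=0]  = -33
U = min(H, S) - 3  [with H=10, S=-33]  = -36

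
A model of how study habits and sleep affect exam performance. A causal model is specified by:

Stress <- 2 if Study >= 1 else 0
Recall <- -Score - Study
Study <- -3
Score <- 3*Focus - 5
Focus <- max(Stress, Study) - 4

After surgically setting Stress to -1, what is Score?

-20

Under do(Stress=-1), the mechanism Stress <- 2 if Study >= 1 else 0 is discarded; Stress is fixed at -1.
Focus = max(Stress, Study) - 4  [with Stress=-1, Study=-3]  = -5
Score = 3*Focus - 5  [with Focus=-5]  = -20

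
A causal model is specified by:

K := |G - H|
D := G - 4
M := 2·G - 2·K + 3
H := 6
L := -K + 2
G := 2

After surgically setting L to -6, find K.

Under do(L=-6), the mechanism L := -K + 2 is discarded; L is fixed at -6.
Since K is not a descendant of the intervened variable, it is unaffected.
K = |G - H|  [with G=2, H=6]  = 4

4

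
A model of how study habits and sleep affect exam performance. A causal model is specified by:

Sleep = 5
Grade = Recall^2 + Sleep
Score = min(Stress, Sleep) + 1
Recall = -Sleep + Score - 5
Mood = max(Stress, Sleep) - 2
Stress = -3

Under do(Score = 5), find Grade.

The intervention breaks the incoming arrows to Score: Score = min(Stress, Sleep) + 1 no longer applies, and Score = 5.
Recall = -Sleep + Score - 5  [with Sleep=5, Score=5]  = -5
Grade = Recall^2 + Sleep  [with Recall=-5, Sleep=5]  = 30

30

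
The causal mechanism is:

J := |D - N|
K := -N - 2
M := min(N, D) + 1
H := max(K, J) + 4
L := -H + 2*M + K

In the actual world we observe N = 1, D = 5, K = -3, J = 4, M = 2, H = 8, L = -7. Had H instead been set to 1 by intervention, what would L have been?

Intervening sets H = 1 and removes its equation (H := max(K, J) + 4).
K = -N - 2  [with N=1]  = -3
M = min(N, D) + 1  [with N=1, D=5]  = 2
L = -H + 2*M + K  [with H=1, M=2, K=-3]  = 0

0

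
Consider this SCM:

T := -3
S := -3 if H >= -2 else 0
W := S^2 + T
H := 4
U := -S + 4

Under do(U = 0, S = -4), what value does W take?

13

Under do(U = 0, S = -4), each intervened variable's structural equation is replaced by its fixed value.
W = S^2 + T  [with S=-4, T=-3]  = 13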